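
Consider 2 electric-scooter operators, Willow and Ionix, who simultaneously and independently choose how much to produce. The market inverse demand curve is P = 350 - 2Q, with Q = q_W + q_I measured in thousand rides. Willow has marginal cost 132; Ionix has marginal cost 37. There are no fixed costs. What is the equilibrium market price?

Willow's profit: π_W = (350 - 2Q)q_W - (132q_W). Setting ∂π_W/∂q_W = 0: 218 - 4q_W - 2(q_I) = 0.
Ionix's profit: π_I = (350 - 2Q)q_I - (37q_I). Setting ∂π_I/∂q_I = 0: 313 - 4q_I - 2(q_W) = 0.
Best responses: q_W = (218 - 2q_I)/4, q_I = (313 - 2q_W)/4.
Substituting one into the other gives q_W = 41/2 and q_I = 68.
Total output Q = 177/2, so price P = 350 - 2·(177/2) = 173.

173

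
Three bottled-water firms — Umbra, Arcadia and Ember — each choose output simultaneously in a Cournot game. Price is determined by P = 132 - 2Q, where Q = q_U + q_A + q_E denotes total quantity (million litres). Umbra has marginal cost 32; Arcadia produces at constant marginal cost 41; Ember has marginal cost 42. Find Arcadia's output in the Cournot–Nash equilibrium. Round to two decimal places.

10.38

Umbra's profit: π_U = (132 - 2Q)q_U - (32q_U). Setting ∂π_U/∂q_U = 0: 100 - 4q_U - 2(q_A + q_E) = 0.
Arcadia's profit: π_A = (132 - 2Q)q_A - (41q_A). Setting ∂π_A/∂q_A = 0: 91 - 4q_A - 2(q_U + q_E) = 0.
Ember's first-order condition: 90 - 4q_E - 2(q_U + q_A) = 0.
Adding the 3 first-order conditions: 281 − 8Q = 0, so Q = 281/8.
Back-substituting: q_U = (100 − 281/4)/2 = 119/8, q_A = (91 − 281/4)/2 = 83/8, q_E = (90 − 281/4)/2 = 79/8.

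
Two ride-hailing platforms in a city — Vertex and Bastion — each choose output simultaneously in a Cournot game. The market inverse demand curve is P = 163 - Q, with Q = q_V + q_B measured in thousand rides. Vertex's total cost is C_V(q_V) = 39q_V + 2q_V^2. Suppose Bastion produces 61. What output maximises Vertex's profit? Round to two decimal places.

With the rival's output fixed at 61, Vertex's profit is π_V = (163 - 61 - q_V)q_V - (39q_V + 2q_V²) = (102 - q_V)q_V - (39q_V + 2q_V²).
∂π_V/∂q_V = 63 - 6q_V = 0, so q_V = 21/2.

10.50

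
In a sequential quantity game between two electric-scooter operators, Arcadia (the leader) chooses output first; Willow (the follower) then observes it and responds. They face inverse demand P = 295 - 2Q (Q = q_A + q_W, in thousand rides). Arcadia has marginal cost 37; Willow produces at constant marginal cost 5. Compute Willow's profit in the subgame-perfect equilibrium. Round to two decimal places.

The follower Willow best-responds to any q_A: π_W = (295 - 2Q)q_W - 5q_W.
Setting the follower's marginal profit to zero, 290 - 2q_A - 4q_W = 0, i.e. q_W = (290 - 2q_A)/4.
The leader anticipates this reaction. Substituting into P = 295 - 2Q gives P = 150 - q_A, so π_A = (150 - q_A)q_A - 37q_A.
Maximising: ∂π_A/∂q_A = 113 - 2q_A = 0, giving q_A = 113/2.
Then q_W = (290 - 2·(113/2))/4 = 177/4.
Price P = 295 - 2·(403/4) = 187/2.
Willow's profit: (187/2 - 5)·(177/4) = 3916.1250.

3916.13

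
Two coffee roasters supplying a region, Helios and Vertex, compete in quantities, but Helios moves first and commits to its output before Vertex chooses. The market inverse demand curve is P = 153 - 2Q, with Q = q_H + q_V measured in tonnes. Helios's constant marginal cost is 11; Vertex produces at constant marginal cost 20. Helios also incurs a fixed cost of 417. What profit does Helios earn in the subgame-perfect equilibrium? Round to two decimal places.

1008.06

The follower Vertex best-responds to any q_H: π_V = (153 - 2Q)q_V - 20q_V.
Follower FOC: 133 - 2q_H - 4q_V = 0, so q_V(q_H) = (133 - 2q_H)/4.
The leader anticipates this reaction. Substituting into P = 153 - 2Q gives P = 173/2 - q_H, so π_H = (173/2 - q_H)q_H - 11q_H.
The leader's first-order condition 151/2 - 2q_H = 0 yields q_H = 151/4.
Then q_V = (133 - 2·(151/4))/4 = 115/8.
Price P = 153 - 2·(417/8) = 195/4.
Helios's profit: (195/4 - 11)·(151/4) - 417 = 1008.0625.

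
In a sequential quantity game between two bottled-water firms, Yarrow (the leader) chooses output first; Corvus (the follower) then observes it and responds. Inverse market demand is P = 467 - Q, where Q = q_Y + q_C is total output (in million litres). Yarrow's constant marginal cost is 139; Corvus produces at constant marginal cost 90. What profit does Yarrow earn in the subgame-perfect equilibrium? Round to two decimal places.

The follower Corvus best-responds to any q_Y: π_C = (467 - Q)q_C - 90q_C.
∂π_C/∂q_C = 377 - q_Y - 2q_C = 0 gives the reaction function q_C = (377 - q_Y)/2.
Yarrow substitutes q_C(q_Y) into its own profit: π_Y = q_Y(467 - q_Y - (377 - q_Y)/2) - 139q_Y = (557/2 - (1/2)q_Y)q_Y - 139q_Y.
The leader's first-order condition 279/2 - q_Y = 0 yields q_Y = 279/2.
Then q_C = (377 - 279/2)/2 = 475/4.
Price P = 467 - 1033/4 = 835/4.
Yarrow's profit: (835/4 - 139)·(279/2) = 9730.1250.

9730.13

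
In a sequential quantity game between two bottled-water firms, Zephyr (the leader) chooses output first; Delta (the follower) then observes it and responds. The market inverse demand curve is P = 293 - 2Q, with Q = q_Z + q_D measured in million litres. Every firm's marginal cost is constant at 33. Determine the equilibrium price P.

Solve by backward induction. Given q_Z, the follower Delta maximises π_D = (293 - 2q_Z - 2q_D)q_D - 33q_D.
Follower FOC: 260 - 2q_Z - 4q_D = 0, so q_D(q_Z) = (260 - 2q_Z)/4.
The leader anticipates this reaction. Substituting into P = 293 - 2Q gives P = 163 - q_Z, so π_Z = (163 - q_Z)q_Z - 33q_Z.
The leader's first-order condition 130 - 2q_Z = 0 yields q_Z = 65.
Then q_D = (260 - 2·65)/4 = 65/2.
Total output Q = 195/2, so price P = 293 - 2·(195/2) = 98.

98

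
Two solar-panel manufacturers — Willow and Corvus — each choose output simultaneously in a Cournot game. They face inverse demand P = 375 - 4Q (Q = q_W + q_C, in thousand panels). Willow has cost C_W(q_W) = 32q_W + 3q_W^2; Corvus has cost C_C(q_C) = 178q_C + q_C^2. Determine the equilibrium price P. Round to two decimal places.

Willow's profit: π_W = (375 - 4Q)q_W - (32q_W + 3q_W²). Setting ∂π_W/∂q_W = 0: 343 - 14q_W - 4(q_C) = 0.
Corvus's first-order condition: 197 - 10q_C - 4(q_W) = 0.
Rearranging gives the reaction functions q_W = (343 - 4q_C)/14 and q_C = (197 - 4q_W)/10.
Solving the pair: q_W = 1321/62, q_C = 693/62.
Total output Q = 1007/31, so price P = 375 - 4·(1007/31) = 245.0645.

245.06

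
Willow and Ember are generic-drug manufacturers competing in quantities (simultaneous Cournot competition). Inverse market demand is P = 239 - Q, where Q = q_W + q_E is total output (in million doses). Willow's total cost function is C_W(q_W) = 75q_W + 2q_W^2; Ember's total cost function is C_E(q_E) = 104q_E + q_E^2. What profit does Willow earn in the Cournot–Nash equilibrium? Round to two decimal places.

Willow's profit: π_W = (239 - Q)q_W - (75q_W + 2q_W²). Setting ∂π_W/∂q_W = 0: 164 - 6q_W - (q_E) = 0.
Ember's profit: π_E = (239 - Q)q_E - (104q_E + q_E²). Setting ∂π_E/∂q_E = 0: 135 - 4q_E - (q_W) = 0.
So q_W = (164 - q_E)/6 and q_E = (135 - q_W)/4.
Solving the pair: q_W = 521/23, q_E = 646/23.
Price P = 239 - 1167/23 = 188.2609.
Willow's profit: 188.2609·(521/23) - 75·(521/23) - 2(521/23)² = 1539.3629.

1539.36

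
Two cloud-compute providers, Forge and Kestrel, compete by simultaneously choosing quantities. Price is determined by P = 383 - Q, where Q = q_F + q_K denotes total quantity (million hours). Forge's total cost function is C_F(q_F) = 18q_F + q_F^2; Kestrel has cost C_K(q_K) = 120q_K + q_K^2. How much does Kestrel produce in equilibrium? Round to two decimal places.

45.80

Forge's profit: π_F = (383 - Q)q_F - (18q_F + q_F²). Setting ∂π_F/∂q_F = 0: 365 - 4q_F - (q_K) = 0.
Kestrel's first-order condition: 263 - 4q_K - (q_F) = 0.
Best responses: q_F = (365 - q_K)/4, q_K = (263 - q_F)/4.
Substituting one into the other gives q_F = 399/5 and q_K = 229/5.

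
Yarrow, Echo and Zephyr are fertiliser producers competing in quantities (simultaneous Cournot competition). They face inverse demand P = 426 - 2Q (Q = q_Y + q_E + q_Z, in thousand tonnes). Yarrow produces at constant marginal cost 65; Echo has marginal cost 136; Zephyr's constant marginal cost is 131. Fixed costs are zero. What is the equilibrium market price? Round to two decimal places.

Yarrow's profit: π_Y = (426 - 2Q)q_Y - (65q_Y). Setting ∂π_Y/∂q_Y = 0: 361 - 4q_Y - 2(q_E + q_Z) = 0.
Echo's profit: π_E = (426 - 2Q)q_E - (136q_E). Setting ∂π_E/∂q_E = 0: 290 - 4q_E - 2(q_Y + q_Z) = 0.
Zephyr's first-order condition: 295 - 4q_Z - 2(q_Y + q_E) = 0.
Adding the 3 conditions: 946 − 4Q − 4Q = 0, i.e. Q = 473/4.
Back-substituting: q_Y = (361 − 473/2)/2 = 249/4, q_E = (290 − 473/2)/2 = 107/4, q_Z = (295 − 473/2)/2 = 117/4.
Total output Q = 473/4, so price P = 426 - 2·(473/4) = 379/2.

189.50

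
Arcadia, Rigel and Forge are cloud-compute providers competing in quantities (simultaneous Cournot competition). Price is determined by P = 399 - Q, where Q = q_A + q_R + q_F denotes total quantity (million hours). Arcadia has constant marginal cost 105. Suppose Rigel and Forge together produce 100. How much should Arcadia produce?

97

With rivals' combined output fixed at 100, Arcadia's profit is π_A = (399 - 100 - q_A)q_A - (105q_A) = (299 - q_A)q_A - (105q_A).
∂π_A/∂q_A = 194 - 2q_A = 0, so q_A = 97.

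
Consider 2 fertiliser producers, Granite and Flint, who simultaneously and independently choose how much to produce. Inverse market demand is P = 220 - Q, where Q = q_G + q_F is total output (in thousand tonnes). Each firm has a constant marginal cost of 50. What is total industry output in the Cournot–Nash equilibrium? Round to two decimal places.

113.33

A representative firm's profit is π_i = q_i(220 - Q) - 50q_i.
First-order condition (treating rivals' output as given): 170 - 2q_i - q_j = 0.
With identical firms every q_j equals q_i, so q_j = q_i and 170 = 3q_i, giving q_i = 170/3.
Total output Q = 170/3 + 170/3 = 340/3.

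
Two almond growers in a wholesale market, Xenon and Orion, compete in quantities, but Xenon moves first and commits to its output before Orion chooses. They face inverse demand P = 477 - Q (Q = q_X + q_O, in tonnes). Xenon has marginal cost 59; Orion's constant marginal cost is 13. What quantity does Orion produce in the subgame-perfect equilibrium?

Solve by backward induction. Given q_X, the follower Orion maximises π_O = (477 - q_X - q_O)q_O - 13q_O.
∂π_O/∂q_O = 464 - q_X - 2q_O = 0 gives the reaction function q_O = (464 - q_X)/2.
The leader anticipates this reaction. Substituting into P = 477 - Q gives P = 245 - (1/2)q_X, so π_X = (245 - (1/2)q_X)q_X - 59q_X.
Leader FOC: 186 - q_X = 0, so q_X = 186.
Then q_O = (464 - 186)/2 = 139.

139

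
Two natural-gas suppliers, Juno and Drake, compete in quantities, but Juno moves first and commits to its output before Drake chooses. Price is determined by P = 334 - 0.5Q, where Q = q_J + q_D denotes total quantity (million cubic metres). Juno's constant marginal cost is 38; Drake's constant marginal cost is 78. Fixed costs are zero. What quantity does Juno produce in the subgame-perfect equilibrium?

Solve by backward induction. Given q_J, the follower Drake maximises π_D = (334 - (1/2)q_J - (1/2)q_D)q_D - 78q_D.
Follower FOC: 256 - (1/2)q_J - q_D = 0, so q_D(q_J) = (256 - (1/2)q_J).
The leader anticipates this reaction. Substituting into P = 334 - 0.5Q gives P = 206 - (1/4)q_J, so π_J = (206 - (1/4)q_J)q_J - 38q_J.
The leader's first-order condition 168 - (1/2)q_J = 0 yields q_J = 336.
Then q_D = (256 - (1/2)·336) = 88.

336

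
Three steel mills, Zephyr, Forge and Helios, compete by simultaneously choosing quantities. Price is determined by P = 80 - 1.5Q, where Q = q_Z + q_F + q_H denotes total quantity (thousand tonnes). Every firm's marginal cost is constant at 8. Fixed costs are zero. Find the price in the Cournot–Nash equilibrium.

Each firm earns π_i = (80 - 1.5Q)q_i - 8q_i.
Setting ∂π_i/∂q_i = 0 with rivals' quantities fixed: 72 - 3q_i - (3/2)·Σ_{j≠i} q_j = 0.
By symmetry each firm produces the same amount; substituting Σ_{j≠i} q_j = 2q_i yields q_i = 72/6 = 12.
Total output Q = 36, so price P = 80 - (3/2)·36 = 26.

26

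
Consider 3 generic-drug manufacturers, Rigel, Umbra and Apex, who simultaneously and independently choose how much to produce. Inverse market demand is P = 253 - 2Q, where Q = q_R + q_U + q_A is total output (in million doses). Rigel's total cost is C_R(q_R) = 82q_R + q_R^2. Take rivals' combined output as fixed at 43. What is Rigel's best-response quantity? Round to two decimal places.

With rivals' combined output fixed at 43, Rigel's profit is π_R = (253 - 2·43 - 2q_R)q_R - (82q_R + q_R²) = (167 - 2q_R)q_R - (82q_R + q_R²).
∂π_R/∂q_R = 85 - 6q_R = 0, so q_R = 85/6.

14.17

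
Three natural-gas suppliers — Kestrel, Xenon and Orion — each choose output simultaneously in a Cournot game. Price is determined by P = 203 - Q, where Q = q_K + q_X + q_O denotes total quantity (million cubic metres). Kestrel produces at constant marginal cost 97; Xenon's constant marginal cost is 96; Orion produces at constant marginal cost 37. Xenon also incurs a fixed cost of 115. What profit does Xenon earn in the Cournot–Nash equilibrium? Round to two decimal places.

35.06

Kestrel's profit: π_K = (203 - Q)q_K - (97q_K). Setting ∂π_K/∂q_K = 0: 106 - 2q_K - (q_X + q_O) = 0.
Xenon's profit: π_X = (203 - Q)q_X - (96q_X). Setting ∂π_X/∂q_X = 0: 107 - 2q_X - (q_K + q_O) = 0.
Orion's profit: π_O = (203 - Q)q_O - (37q_O). Setting ∂π_O/∂q_O = 0: 166 - 2q_O - (q_K + q_X) = 0.
Adding the 3 first-order conditions: 379 − 4Q = 0, so Q = 379/4.
Back-substituting: q_K = (106 − 379/4) = 45/4, q_X = (107 − 379/4) = 49/4, q_O = (166 − 379/4) = 285/4.
Price P = 203 - 379/4 = 433/4.
Xenon's profit: (433/4 - 96)·(49/4) - 115 = 561/16.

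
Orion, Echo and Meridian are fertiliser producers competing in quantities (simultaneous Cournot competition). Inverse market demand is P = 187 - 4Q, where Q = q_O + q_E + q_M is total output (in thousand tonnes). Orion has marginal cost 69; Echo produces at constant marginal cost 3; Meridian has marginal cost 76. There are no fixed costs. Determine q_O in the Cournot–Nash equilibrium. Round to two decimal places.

3.69

Orion's profit: π_O = (187 - 4Q)q_O - (69q_O). Setting ∂π_O/∂q_O = 0: 118 - 8q_O - 4(q_E + q_M) = 0.
Echo's first-order condition: 184 - 8q_E - 4(q_O + q_M) = 0.
Meridian's first-order condition: 111 - 8q_M - 4(q_O + q_E) = 0.
Adding the 3 first-order conditions: 413 − 16Q = 0, so Q = 413/16.
Back-substituting: q_O = (118 − 413/4)/4 = 59/16, q_E = (184 − 413/4)/4 = 323/16, q_M = (111 − 413/4)/4 = 31/16.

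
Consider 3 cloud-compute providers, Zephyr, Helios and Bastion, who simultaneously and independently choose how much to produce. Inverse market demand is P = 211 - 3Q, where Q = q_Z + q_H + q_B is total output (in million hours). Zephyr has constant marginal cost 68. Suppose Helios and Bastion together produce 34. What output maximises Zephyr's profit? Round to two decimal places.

6.83

With rivals' combined output fixed at 34, Zephyr's profit is π_Z = (211 - 3·34 - 3q_Z)q_Z - (68q_Z) = (109 - 3q_Z)q_Z - (68q_Z).
∂π_Z/∂q_Z = 41 - 6q_Z = 0, so q_Z = 41/6.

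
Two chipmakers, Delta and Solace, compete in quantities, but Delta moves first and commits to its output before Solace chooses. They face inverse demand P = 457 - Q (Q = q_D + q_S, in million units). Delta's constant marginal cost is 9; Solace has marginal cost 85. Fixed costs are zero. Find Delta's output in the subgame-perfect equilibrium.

262

Solve by backward induction. Given q_D, the follower Solace maximises π_S = (457 - q_D - q_S)q_S - 85q_S.
∂π_S/∂q_S = 372 - q_D - 2q_S = 0 gives the reaction function q_S = (372 - q_D)/2.
The leader anticipates this reaction. Substituting into P = 457 - Q gives P = 271 - (1/2)q_D, so π_D = (271 - (1/2)q_D)q_D - 9q_D.
Leader FOC: 262 - q_D = 0, so q_D = 262.
Then q_S = (372 - 262)/2 = 55.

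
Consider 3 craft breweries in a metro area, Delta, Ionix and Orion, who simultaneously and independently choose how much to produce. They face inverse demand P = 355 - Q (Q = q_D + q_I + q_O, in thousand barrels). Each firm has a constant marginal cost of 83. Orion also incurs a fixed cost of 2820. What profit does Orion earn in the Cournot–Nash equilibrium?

1804

A representative firm's profit is π_i = q_i(355 - Q) - 83q_i.
Setting ∂π_i/∂q_i = 0 with rivals' quantities fixed: 272 - 2q_i - Σ_{j≠i} q_j = 0.
By symmetry each firm produces the same amount; substituting Σ_{j≠i} q_j = 2q_i yields q_i = 272/4 = 68.
Price P = 355 - 204 = 151.
Orion's profit: (151 - 83)·68 - 2820 = 1804.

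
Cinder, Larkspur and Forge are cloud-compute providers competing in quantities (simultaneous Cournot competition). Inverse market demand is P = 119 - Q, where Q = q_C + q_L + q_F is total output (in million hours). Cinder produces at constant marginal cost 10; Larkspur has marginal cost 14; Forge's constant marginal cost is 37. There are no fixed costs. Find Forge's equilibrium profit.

64

Cinder's profit: π_C = (119 - Q)q_C - (10q_C). Setting ∂π_C/∂q_C = 0: 109 - 2q_C - (q_L + q_F) = 0.
Larkspur's first-order condition: 105 - 2q_L - (q_C + q_F) = 0.
Forge's profit: π_F = (119 - Q)q_F - (37q_F). Setting ∂π_F/∂q_F = 0: 82 - 2q_F - (q_C + q_L) = 0.
Adding the 3 conditions: 296 − 2Q − 2Q = 0, i.e. Q = 74.
Back-substituting: q_C = (109 − 74) = 35, q_L = (105 − 74) = 31, q_F = (82 − 74) = 8.
Price P = 119 - 74 = 45.
Forge's profit: (45 - 37)·8 = 64.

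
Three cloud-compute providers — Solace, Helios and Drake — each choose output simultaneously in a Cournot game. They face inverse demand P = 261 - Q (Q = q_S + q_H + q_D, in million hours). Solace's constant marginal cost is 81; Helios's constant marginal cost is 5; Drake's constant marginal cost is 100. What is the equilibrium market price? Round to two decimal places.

Solace's profit: π_S = (261 - Q)q_S - (81q_S). Setting ∂π_S/∂q_S = 0: 180 - 2q_S - (q_H + q_D) = 0.
Helios's first-order condition: 256 - 2q_H - (q_S + q_D) = 0.
Drake's profit: π_D = (261 - Q)q_D - (100q_D). Setting ∂π_D/∂q_D = 0: 161 - 2q_D - (q_S + q_H) = 0.
Adding the 3 first-order conditions: 597 − 4Q = 0, so Q = 597/4.
Back-substituting: q_S = (180 − 597/4) = 123/4, q_H = (256 − 597/4) = 427/4, q_D = (161 − 597/4) = 47/4.
Total output Q = 597/4, so price P = 261 - 597/4 = 447/4.

111.75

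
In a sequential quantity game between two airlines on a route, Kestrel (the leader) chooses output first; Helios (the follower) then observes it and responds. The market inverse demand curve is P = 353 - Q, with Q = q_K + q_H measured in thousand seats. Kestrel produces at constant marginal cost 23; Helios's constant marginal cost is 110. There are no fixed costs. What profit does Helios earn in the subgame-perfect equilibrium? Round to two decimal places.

The follower Helios best-responds to any q_K: π_H = (353 - Q)q_H - 110q_H.
Setting the follower's marginal profit to zero, 243 - q_K - 2q_H = 0, i.e. q_H = (243 - q_K)/2.
Kestrel substitutes q_H(q_K) into its own profit: π_K = q_K(353 - q_K - (243 - q_K)/2) - 23q_K = (463/2 - (1/2)q_K)q_K - 23q_K.
The leader's first-order condition 417/2 - q_K = 0 yields q_K = 417/2.
Then q_H = (243 - 417/2)/2 = 69/4.
Price P = 353 - 903/4 = 509/4.
Helios's profit: (509/4 - 110)·(69/4) = 297.5625.

297.56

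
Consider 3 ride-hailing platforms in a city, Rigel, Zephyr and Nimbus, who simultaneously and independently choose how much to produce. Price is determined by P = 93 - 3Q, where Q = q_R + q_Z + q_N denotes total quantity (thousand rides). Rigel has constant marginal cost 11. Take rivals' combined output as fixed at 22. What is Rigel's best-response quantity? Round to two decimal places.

With rivals' combined output fixed at 22, Rigel's profit is π_R = (93 - 3·22 - 3q_R)q_R - (11q_R) = (27 - 3q_R)q_R - (11q_R).
∂π_R/∂q_R = 16 - 6q_R = 0, so q_R = 8/3.

2.67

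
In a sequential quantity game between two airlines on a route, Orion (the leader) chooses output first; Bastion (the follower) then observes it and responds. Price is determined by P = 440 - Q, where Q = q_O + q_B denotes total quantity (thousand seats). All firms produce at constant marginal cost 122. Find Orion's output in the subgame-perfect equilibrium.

Solve by backward induction. Given q_O, the follower Bastion maximises π_B = (440 - q_O - q_B)q_B - 122q_B.
∂π_B/∂q_B = 318 - q_O - 2q_B = 0 gives the reaction function q_B = (318 - q_O)/2.
Orion substitutes q_B(q_O) into its own profit: π_O = q_O(440 - q_O - (318 - q_O)/2) - 122q_O = (281 - (1/2)q_O)q_O - 122q_O.
Maximising: ∂π_O/∂q_O = 159 - q_O = 0, giving q_O = 159.
Then q_B = (318 - 159)/2 = 159/2.

159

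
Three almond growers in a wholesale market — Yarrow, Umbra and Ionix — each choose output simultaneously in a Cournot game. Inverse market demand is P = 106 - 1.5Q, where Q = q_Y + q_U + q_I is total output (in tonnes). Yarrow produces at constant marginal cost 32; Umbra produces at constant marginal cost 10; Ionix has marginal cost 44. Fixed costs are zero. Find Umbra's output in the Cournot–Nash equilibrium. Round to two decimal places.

Yarrow's profit: π_Y = (106 - 1.5Q)q_Y - (32q_Y). Setting ∂π_Y/∂q_Y = 0: 74 - 3q_Y - (3/2)(q_U + q_I) = 0.
Umbra's first-order condition: 96 - 3q_U - (3/2)(q_Y + q_I) = 0.
Ionix's profit: π_I = (106 - 1.5Q)q_I - (44q_I). Setting ∂π_I/∂q_I = 0: 62 - 3q_I - (3/2)(q_Y + q_U) = 0.
Summing all 3 equations gives 232 − 6Q = 0, hence Q = 116/3.
Back-substituting: q_Y = (74 − 58)/(3/2) = 32/3, q_U = (96 − 58)/(3/2) = 76/3, q_I = (62 − 58)/(3/2) = 8/3.

25.33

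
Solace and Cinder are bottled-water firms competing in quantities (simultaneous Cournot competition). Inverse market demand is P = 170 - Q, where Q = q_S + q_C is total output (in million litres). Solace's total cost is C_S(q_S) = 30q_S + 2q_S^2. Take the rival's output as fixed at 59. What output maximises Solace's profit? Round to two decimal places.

13.50

With the rival's output fixed at 59, Solace's profit is π_S = (170 - 59 - q_S)q_S - (30q_S + 2q_S²) = (111 - q_S)q_S - (30q_S + 2q_S²).
∂π_S/∂q_S = 81 - 6q_S = 0, so q_S = 27/2.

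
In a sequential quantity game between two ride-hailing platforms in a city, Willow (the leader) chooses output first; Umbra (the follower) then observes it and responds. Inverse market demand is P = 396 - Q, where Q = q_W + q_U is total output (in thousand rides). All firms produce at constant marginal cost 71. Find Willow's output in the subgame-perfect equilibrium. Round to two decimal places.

Solve by backward induction. Given q_W, the follower Umbra maximises π_U = (396 - q_W - q_U)q_U - 71q_U.
Follower FOC: 325 - q_W - 2q_U = 0, so q_U(q_W) = (325 - q_W)/2.
Willow substitutes q_U(q_W) into its own profit: π_W = q_W(396 - q_W - (325 - q_W)/2) - 71q_W = (467/2 - (1/2)q_W)q_W - 71q_W.
Maximising: ∂π_W/∂q_W = 325/2 - q_W = 0, giving q_W = 325/2.
Then q_U = (325 - 325/2)/2 = 325/4.

162.50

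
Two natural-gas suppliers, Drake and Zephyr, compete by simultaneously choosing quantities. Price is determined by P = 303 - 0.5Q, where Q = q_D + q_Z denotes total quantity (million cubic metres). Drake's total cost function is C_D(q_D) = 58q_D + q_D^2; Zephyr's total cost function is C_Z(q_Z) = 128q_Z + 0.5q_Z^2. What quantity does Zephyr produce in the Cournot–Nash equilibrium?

70

Drake's profit: π_D = (303 - 0.5Q)q_D - (58q_D + q_D²). Setting ∂π_D/∂q_D = 0: 245 - 3q_D - (1/2)(q_Z) = 0.
Zephyr's profit: π_Z = (303 - 0.5Q)q_Z - (128q_Z + (1/2)q_Z²). Setting ∂π_Z/∂q_Z = 0: 175 - 2q_Z - (1/2)(q_D) = 0.
Rearranging gives the reaction functions q_D = (245 - (1/2)q_Z)/3 and q_Z = (175 - (1/2)q_D)/2.
Substituting one into the other gives q_D = 70 and q_Z = 70.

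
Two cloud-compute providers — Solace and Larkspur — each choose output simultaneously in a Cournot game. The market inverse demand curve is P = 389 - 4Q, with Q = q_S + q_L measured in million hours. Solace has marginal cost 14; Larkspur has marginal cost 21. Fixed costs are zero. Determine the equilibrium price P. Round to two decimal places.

Solace's profit: π_S = (389 - 4Q)q_S - (14q_S). Setting ∂π_S/∂q_S = 0: 375 - 8q_S - 4(q_L) = 0.
Larkspur's profit: π_L = (389 - 4Q)q_L - (21q_L). Setting ∂π_L/∂q_L = 0: 368 - 8q_L - 4(q_S) = 0.
Rearranging gives the reaction functions q_S = (375 - 4q_L)/8 and q_L = (368 - 4q_S)/8.
Substituting one into the other gives q_S = 191/6 and q_L = 361/12.
Total output Q = 743/12, so price P = 389 - 4·(743/12) = 424/3.

141.33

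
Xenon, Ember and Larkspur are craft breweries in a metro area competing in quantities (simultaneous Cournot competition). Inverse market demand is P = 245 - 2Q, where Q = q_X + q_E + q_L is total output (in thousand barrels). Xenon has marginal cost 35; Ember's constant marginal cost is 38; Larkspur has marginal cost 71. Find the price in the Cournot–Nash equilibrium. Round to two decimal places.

Xenon's profit: π_X = (245 - 2Q)q_X - (35q_X). Setting ∂π_X/∂q_X = 0: 210 - 4q_X - 2(q_E + q_L) = 0.
Ember's profit: π_E = (245 - 2Q)q_E - (38q_E). Setting ∂π_E/∂q_E = 0: 207 - 4q_E - 2(q_X + q_L) = 0.
Larkspur's profit: π_L = (245 - 2Q)q_L - (71q_L). Setting ∂π_L/∂q_L = 0: 174 - 4q_L - 2(q_X + q_E) = 0.
Adding the 3 conditions: 591 − 4Q − 4Q = 0, i.e. Q = 591/8.
Back-substituting: q_X = (210 − 591/4)/2 = 249/8, q_E = (207 − 591/4)/2 = 237/8, q_L = (174 − 591/4)/2 = 105/8.
Total output Q = 591/8, so price P = 245 - 2·(591/8) = 389/4.

97.25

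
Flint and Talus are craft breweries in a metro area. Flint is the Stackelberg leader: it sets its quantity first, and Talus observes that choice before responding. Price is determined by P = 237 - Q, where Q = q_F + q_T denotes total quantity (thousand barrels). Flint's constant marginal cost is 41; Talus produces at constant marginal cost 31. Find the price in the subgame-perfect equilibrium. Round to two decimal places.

87.50

Solve by backward induction. Given q_F, the follower Talus maximises π_T = (237 - q_F - q_T)q_T - 31q_T.
Setting the follower's marginal profit to zero, 206 - q_F - 2q_T = 0, i.e. q_T = (206 - q_F)/2.
The leader anticipates this reaction. Substituting into P = 237 - Q gives P = 134 - (1/2)q_F, so π_F = (134 - (1/2)q_F)q_F - 41q_F.
Leader FOC: 93 - q_F = 0, so q_F = 93.
Then q_T = (206 - 93)/2 = 113/2.
Total output Q = 299/2, so price P = 237 - 299/2 = 175/2.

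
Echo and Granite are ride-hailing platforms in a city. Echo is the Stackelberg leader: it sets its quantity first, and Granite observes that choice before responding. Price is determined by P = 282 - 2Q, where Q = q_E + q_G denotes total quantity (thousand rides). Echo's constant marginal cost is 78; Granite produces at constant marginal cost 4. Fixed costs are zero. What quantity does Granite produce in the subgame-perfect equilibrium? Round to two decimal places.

The follower Granite best-responds to any q_E: π_G = (282 - 2Q)q_G - 4q_G.
Follower FOC: 278 - 2q_E - 4q_G = 0, so q_G(q_E) = (278 - 2q_E)/4.
The leader anticipates this reaction. Substituting into P = 282 - 2Q gives P = 143 - q_E, so π_E = (143 - q_E)q_E - 78q_E.
Maximising: ∂π_E/∂q_E = 65 - 2q_E = 0, giving q_E = 65/2.
Then q_G = (278 - 2·(65/2))/4 = 213/4.

53.25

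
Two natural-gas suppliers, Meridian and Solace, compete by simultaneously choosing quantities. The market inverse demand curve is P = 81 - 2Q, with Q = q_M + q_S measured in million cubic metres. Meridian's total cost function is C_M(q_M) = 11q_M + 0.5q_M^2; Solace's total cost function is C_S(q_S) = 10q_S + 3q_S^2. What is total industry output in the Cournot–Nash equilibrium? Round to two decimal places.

16.80

Meridian's profit: π_M = (81 - 2Q)q_M - (11q_M + (1/2)q_M²). Setting ∂π_M/∂q_M = 0: 70 - 5q_M - 2(q_S) = 0.
Solace's first-order condition: 71 - 10q_S - 2(q_M) = 0.
Rearranging gives the reaction functions q_M = (70 - 2q_S)/5 and q_S = (71 - 2q_M)/10.
Solving the pair: q_M = 279/23, q_S = 215/46.
Total output Q = 279/23 + 215/46 = 773/46.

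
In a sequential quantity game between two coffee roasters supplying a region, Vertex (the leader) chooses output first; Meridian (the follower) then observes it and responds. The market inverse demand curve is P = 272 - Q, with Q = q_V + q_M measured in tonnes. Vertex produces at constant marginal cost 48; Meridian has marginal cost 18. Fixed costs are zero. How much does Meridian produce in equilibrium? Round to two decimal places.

78.50

Solve by backward induction. Given q_V, the follower Meridian maximises π_M = (272 - q_V - q_M)q_M - 18q_M.
Follower FOC: 254 - q_V - 2q_M = 0, so q_M(q_V) = (254 - q_V)/2.
Vertex substitutes q_M(q_V) into its own profit: π_V = q_V(272 - q_V - (254 - q_V)/2) - 48q_V = (145 - (1/2)q_V)q_V - 48q_V.
Leader FOC: 97 - q_V = 0, so q_V = 97.
Then q_M = (254 - 97)/2 = 157/2.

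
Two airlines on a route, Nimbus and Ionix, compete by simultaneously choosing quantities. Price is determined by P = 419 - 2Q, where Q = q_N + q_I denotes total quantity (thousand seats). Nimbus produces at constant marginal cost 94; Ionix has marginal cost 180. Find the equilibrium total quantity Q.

94

Nimbus's profit: π_N = (419 - 2Q)q_N - (94q_N). Setting ∂π_N/∂q_N = 0: 325 - 4q_N - 2(q_I) = 0.
Ionix's first-order condition: 239 - 4q_I - 2(q_N) = 0.
Best responses: q_N = (325 - 2q_I)/4, q_I = (239 - 2q_N)/4.
Substituting one into the other gives q_N = 137/2 and q_I = 51/2.
Total output Q = 137/2 + 51/2 = 94.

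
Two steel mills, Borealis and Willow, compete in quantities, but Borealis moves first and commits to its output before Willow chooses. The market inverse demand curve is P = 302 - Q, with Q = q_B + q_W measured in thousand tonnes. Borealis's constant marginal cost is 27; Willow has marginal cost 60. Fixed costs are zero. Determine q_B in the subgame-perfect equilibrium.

154

Solve by backward induction. Given q_B, the follower Willow maximises π_W = (302 - q_B - q_W)q_W - 60q_W.
Follower FOC: 242 - q_B - 2q_W = 0, so q_W(q_B) = (242 - q_B)/2.
Borealis substitutes q_W(q_B) into its own profit: π_B = q_B(302 - q_B - (242 - q_B)/2) - 27q_B = (181 - (1/2)q_B)q_B - 27q_B.
The leader's first-order condition 154 - q_B = 0 yields q_B = 154.
Then q_W = (242 - 154)/2 = 44.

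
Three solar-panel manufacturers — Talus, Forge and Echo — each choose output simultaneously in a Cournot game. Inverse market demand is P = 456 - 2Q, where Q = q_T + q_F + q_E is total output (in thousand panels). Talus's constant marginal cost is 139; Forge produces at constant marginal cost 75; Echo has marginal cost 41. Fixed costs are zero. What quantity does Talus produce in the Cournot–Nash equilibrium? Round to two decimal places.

19.38

Talus's profit: π_T = (456 - 2Q)q_T - (139q_T). Setting ∂π_T/∂q_T = 0: 317 - 4q_T - 2(q_F + q_E) = 0.
Forge's first-order condition: 381 - 4q_F - 2(q_T + q_E) = 0.
Echo's profit: π_E = (456 - 2Q)q_E - (41q_E). Setting ∂π_E/∂q_E = 0: 415 - 4q_E - 2(q_T + q_F) = 0.
Summing all 3 equations gives 1113 − 8Q = 0, hence Q = 1113/8.
Back-substituting: q_T = (317 − 1113/4)/2 = 155/8, q_F = (381 − 1113/4)/2 = 411/8, q_E = (415 − 1113/4)/2 = 547/8.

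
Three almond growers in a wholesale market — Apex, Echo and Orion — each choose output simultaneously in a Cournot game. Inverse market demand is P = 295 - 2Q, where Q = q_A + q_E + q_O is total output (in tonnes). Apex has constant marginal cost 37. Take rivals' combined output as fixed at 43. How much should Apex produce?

With rivals' combined output fixed at 43, Apex's profit is π_A = (295 - 2·43 - 2q_A)q_A - (37q_A) = (209 - 2q_A)q_A - (37q_A).
∂π_A/∂q_A = 172 - 4q_A = 0, so q_A = 43.

43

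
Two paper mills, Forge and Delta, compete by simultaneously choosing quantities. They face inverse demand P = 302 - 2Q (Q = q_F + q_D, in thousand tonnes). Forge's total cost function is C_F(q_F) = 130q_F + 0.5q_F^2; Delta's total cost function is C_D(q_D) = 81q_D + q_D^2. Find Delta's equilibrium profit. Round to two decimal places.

2570.06

Forge's profit: π_F = (302 - 2Q)q_F - (130q_F + (1/2)q_F²). Setting ∂π_F/∂q_F = 0: 172 - 5q_F - 2(q_D) = 0.
Delta's profit: π_D = (302 - 2Q)q_D - (81q_D + q_D²). Setting ∂π_D/∂q_D = 0: 221 - 6q_D - 2(q_F) = 0.
Rearranging gives the reaction functions q_F = (172 - 2q_D)/5 and q_D = (221 - 2q_F)/6.
Solving the pair: q_F = 295/13, q_D = 761/26.
Price P = 302 - 2·(1351/26) = 198.0769.
Delta's profit: 198.0769·(761/26) - 81·(761/26) - (761/26)² = 2570.0636.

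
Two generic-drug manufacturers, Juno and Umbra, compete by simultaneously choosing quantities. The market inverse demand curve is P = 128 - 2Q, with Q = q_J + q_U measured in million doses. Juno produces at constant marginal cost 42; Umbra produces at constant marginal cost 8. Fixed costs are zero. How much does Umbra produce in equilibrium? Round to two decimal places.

25.67

Juno's profit: π_J = (128 - 2Q)q_J - (42q_J). Setting ∂π_J/∂q_J = 0: 86 - 4q_J - 2(q_U) = 0.
Umbra's profit: π_U = (128 - 2Q)q_U - (8q_U). Setting ∂π_U/∂q_U = 0: 120 - 4q_U - 2(q_J) = 0.
Rearranging gives the reaction functions q_J = (86 - 2q_U)/4 and q_U = (120 - 2q_J)/4.
Solving the pair: q_J = 26/3, q_U = 77/3.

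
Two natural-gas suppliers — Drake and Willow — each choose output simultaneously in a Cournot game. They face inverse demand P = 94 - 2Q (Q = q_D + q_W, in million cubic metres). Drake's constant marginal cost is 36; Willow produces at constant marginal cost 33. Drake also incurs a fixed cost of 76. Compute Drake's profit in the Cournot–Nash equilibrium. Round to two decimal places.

92.06

Drake's profit: π_D = (94 - 2Q)q_D - (36q_D). Setting ∂π_D/∂q_D = 0: 58 - 4q_D - 2(q_W) = 0.
Willow's profit: π_W = (94 - 2Q)q_W - (33q_W). Setting ∂π_W/∂q_W = 0: 61 - 4q_W - 2(q_D) = 0.
So q_D = (58 - 2q_W)/4 and q_W = (61 - 2q_D)/4.
Solving the pair: q_D = 55/6, q_W = 32/3.
Price P = 94 - 2·(119/6) = 163/3.
Drake's profit: (163/3 - 36)·(55/6) - 76 = 1657/18.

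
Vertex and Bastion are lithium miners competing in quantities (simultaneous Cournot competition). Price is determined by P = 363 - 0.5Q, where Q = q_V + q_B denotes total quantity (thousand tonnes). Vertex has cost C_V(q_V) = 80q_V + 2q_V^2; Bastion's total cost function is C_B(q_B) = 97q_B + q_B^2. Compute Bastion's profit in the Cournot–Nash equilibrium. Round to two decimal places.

9738.80

Vertex's profit: π_V = (363 - 0.5Q)q_V - (80q_V + 2q_V²). Setting ∂π_V/∂q_V = 0: 283 - 5q_V - (1/2)(q_B) = 0.
Bastion's first-order condition: 266 - 3q_B - (1/2)(q_V) = 0.
Rearranging gives the reaction functions q_V = (283 - (1/2)q_B)/5 and q_B = (266 - (1/2)q_V)/3.
Solving the pair: q_V = 48.5424, q_B = 80.5763.
Price P = 363 - (1/2)·129.1186 = 298.4407.
Bastion's profit: 298.4407·80.5763 - 97·80.5763 - 80.5763² = 9738.8032.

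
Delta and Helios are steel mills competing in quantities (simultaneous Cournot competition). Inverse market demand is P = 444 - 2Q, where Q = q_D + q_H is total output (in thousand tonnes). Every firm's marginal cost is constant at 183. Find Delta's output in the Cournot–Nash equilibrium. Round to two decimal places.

43.50

A representative firm's profit is π_i = q_i(444 - 2Q) - 183q_i.
Setting ∂π_i/∂q_i = 0 with rivals' quantities fixed: 261 - 4q_i - 2q_j = 0.
By symmetry each firm produces the same amount; substituting q_j = q_i yields q_i = 261/6 = 87/2.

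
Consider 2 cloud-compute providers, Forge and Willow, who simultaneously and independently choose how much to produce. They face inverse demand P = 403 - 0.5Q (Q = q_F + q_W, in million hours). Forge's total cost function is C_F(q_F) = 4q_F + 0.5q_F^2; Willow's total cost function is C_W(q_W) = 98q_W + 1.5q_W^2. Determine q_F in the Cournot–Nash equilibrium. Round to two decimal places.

186.26

Forge's profit: π_F = (403 - 0.5Q)q_F - (4q_F + (1/2)q_F²). Setting ∂π_F/∂q_F = 0: 399 - 2q_F - (1/2)(q_W) = 0.
Willow's profit: π_W = (403 - 0.5Q)q_W - (98q_W + (3/2)q_W²). Setting ∂π_W/∂q_W = 0: 305 - 4q_W - (1/2)(q_F) = 0.
Best responses: q_F = (399 - (1/2)q_W)/2, q_W = (305 - (1/2)q_F)/4.
Substituting one into the other gives q_F = 186.2581 and q_W = 1642/31.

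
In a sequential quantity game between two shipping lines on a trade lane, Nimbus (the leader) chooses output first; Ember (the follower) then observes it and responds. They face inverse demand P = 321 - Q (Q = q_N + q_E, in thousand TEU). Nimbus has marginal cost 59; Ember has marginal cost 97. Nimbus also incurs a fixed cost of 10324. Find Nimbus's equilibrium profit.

926

Solve by backward induction. Given q_N, the follower Ember maximises π_E = (321 - q_N - q_E)q_E - 97q_E.
Follower FOC: 224 - q_N - 2q_E = 0, so q_E(q_N) = (224 - q_N)/2.
Nimbus substitutes q_E(q_N) into its own profit: π_N = q_N(321 - q_N - (224 - q_N)/2) - 59q_N = (209 - (1/2)q_N)q_N - 59q_N.
The leader's first-order condition 150 - q_N = 0 yields q_N = 150.
Then q_E = (224 - 150)/2 = 37.
Price P = 321 - 187 = 134.
Nimbus's profit: (134 - 59)·150 - 10324 = 926.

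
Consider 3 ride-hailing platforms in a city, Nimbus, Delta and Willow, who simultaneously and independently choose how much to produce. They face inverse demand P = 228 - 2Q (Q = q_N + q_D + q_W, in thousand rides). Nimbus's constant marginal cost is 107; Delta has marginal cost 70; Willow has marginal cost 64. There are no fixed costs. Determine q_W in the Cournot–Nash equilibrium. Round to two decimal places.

Nimbus's profit: π_N = (228 - 2Q)q_N - (107q_N). Setting ∂π_N/∂q_N = 0: 121 - 4q_N - 2(q_D + q_W) = 0.
Delta's first-order condition: 158 - 4q_D - 2(q_N + q_W) = 0.
Willow's profit: π_W = (228 - 2Q)q_W - (64q_W). Setting ∂π_W/∂q_W = 0: 164 - 4q_W - 2(q_N + q_D) = 0.
Adding the 3 first-order conditions: 443 − 8Q = 0, so Q = 443/8.
Back-substituting: q_N = (121 − 443/4)/2 = 41/8, q_D = (158 − 443/4)/2 = 189/8, q_W = (164 − 443/4)/2 = 213/8.

26.63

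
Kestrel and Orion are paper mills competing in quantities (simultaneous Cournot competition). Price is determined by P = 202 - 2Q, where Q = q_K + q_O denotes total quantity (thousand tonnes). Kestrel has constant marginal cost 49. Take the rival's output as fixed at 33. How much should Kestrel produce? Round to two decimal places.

21.75

With the rival's output fixed at 33, Kestrel's profit is π_K = (202 - 2·33 - 2q_K)q_K - (49q_K) = (136 - 2q_K)q_K - (49q_K).
∂π_K/∂q_K = 87 - 4q_K = 0, so q_K = 87/4.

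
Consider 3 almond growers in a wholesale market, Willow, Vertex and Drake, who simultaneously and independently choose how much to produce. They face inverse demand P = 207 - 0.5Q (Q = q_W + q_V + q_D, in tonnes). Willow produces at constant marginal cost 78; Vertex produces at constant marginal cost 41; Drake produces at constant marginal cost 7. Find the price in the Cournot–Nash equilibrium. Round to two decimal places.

83.25

Willow's profit: π_W = (207 - 0.5Q)q_W - (78q_W). Setting ∂π_W/∂q_W = 0: 129 - q_W - (1/2)(q_V + q_D) = 0.
Vertex's first-order condition: 166 - q_V - (1/2)(q_W + q_D) = 0.
Drake's profit: π_D = (207 - 0.5Q)q_D - (7q_D). Setting ∂π_D/∂q_D = 0: 200 - q_D - (1/2)(q_W + q_V) = 0.
Adding the 3 first-order conditions: 495 − 2Q = 0, so Q = 495/2.
Back-substituting: q_W = (129 − 495/4)/(1/2) = 21/2, q_V = (166 − 495/4)/(1/2) = 169/2, q_D = (200 − 495/4)/(1/2) = 305/2.
Total output Q = 495/2, so price P = 207 - (1/2)·(495/2) = 333/4.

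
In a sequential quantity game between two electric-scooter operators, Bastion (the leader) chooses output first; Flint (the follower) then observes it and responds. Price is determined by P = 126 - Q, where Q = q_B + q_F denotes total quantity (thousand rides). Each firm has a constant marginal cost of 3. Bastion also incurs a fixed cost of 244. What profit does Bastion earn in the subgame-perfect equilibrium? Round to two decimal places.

Solve by backward induction. Given q_B, the follower Flint maximises π_F = (126 - q_B - q_F)q_F - 3q_F.
Follower FOC: 123 - q_B - 2q_F = 0, so q_F(q_B) = (123 - q_B)/2.
The leader anticipates this reaction. Substituting into P = 126 - Q gives P = 129/2 - (1/2)q_B, so π_B = (129/2 - (1/2)q_B)q_B - 3q_B.
The leader's first-order condition 123/2 - q_B = 0 yields q_B = 123/2.
Then q_F = (123 - 123/2)/2 = 123/4.
Price P = 126 - 369/4 = 135/4.
Bastion's profit: (135/4 - 3)·(123/2) - 244 = 1647.1250.

1647.13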